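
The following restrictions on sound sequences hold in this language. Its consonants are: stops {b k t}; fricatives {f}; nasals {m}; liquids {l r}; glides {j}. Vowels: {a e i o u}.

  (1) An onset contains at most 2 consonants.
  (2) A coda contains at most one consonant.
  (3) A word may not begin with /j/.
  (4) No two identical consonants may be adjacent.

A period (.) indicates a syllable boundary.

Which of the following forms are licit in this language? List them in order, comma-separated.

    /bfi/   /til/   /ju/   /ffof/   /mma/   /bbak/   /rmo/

/bfi/ — σ1 onset /bf/ (2C), coda /∅/ ok → licit
/til/ — σ1 onset /t/, coda /l/ ok → licit
/ju/ — violates constraint 3: word begins with /j/ → illicit
/ffof/ — violates constraint 4: adjacent identical consonants /ff/ → illicit
/mma/ — violates constraint 4: adjacent identical consonants /mm/ → illicit
/bbak/ — violates constraint 4: adjacent identical consonants /bb/ → illicit
/rmo/ — σ1 onset /rm/ (2C), coda /∅/ ok → licit

/bfi/, /til/, /rmo/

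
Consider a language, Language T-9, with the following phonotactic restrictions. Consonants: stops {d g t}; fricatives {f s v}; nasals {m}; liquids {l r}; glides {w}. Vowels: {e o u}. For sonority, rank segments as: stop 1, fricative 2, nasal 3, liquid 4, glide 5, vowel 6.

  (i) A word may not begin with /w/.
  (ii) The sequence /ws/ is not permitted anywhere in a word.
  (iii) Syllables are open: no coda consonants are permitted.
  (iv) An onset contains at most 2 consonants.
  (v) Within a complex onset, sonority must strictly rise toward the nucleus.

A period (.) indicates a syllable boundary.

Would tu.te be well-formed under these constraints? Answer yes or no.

yes

tu.te — σ1 onset /t/, coda /∅/ ok; σ2 onset /t/, coda /∅/ ok → well-formed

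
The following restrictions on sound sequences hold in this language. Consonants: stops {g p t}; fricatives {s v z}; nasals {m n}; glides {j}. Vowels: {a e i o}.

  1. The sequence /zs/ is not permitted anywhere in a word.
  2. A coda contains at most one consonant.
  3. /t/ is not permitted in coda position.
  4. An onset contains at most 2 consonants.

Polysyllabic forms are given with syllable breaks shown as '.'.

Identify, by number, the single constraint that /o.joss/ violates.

2

/o.joss/: syllable 2 coda /ss/ has 2 consonants (> 1).
This is a violation of constraint 2: "A coda contains at most one consonant."
The remaining constraints (1, 3, 4) are satisfied.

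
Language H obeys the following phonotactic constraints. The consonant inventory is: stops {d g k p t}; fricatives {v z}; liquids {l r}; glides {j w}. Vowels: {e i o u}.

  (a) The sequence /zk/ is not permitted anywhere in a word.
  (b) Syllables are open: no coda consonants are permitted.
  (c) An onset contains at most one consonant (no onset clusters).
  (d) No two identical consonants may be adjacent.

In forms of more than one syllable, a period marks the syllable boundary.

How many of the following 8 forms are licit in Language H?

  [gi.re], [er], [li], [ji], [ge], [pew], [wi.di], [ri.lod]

[gi.re] — σ1 onset /g/, coda /∅/ ok; σ2 onset /r/, coda /∅/ ok → licit
[er] — violates constraint (b): syllable 1 coda /r/ has 1 consonant (> 0) → illicit
[li] — σ1 onset /l/, coda /∅/ ok → licit
[ji] — σ1 onset /j/, coda /∅/ ok → licit
[ge] — σ1 onset /g/, coda /∅/ ok → licit
[pew] — violates constraint (b): syllable 1 coda /w/ has 1 consonant (> 0) → illicit
[wi.di] — σ1 onset /w/, coda /∅/ ok; σ2 onset /d/, coda /∅/ ok → licit
[ri.lod] — violates constraint (b): syllable 2 coda /d/ has 1 consonant (> 0) → illicit
Licit: [gi.re], [li], [ji], [ge], [wi.di] → 5.

5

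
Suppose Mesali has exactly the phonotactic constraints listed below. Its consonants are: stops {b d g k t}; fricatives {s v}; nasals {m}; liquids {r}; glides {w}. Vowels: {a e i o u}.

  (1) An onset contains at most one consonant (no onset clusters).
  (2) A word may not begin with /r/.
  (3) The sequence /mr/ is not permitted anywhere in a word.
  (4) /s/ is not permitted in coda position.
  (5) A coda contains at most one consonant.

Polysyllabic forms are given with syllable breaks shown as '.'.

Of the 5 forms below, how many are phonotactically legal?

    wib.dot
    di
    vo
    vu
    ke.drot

4

wib.dot — σ1 onset /w/, coda /b/ ok; σ2 onset /d/, coda /t/ ok → phonotactically legal
di — σ1 onset /d/, coda /∅/ ok → phonotactically legal
vo — σ1 onset /v/, coda /∅/ ok → phonotactically legal
vu — σ1 onset /v/, coda /∅/ ok → phonotactically legal
ke.drot — violates constraint 1: syllable 2 onset /dr/ has 2 consonants (> 1) → phonotactically illegal
Phonotactically legal: wib.dot, di, vo, vu → 4.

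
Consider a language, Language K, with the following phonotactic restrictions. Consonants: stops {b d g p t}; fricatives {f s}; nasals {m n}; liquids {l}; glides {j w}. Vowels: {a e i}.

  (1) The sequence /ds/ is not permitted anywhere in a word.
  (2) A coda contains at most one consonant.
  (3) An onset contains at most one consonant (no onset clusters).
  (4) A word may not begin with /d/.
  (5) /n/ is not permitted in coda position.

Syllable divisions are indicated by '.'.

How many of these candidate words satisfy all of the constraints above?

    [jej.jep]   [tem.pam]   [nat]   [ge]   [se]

5

[jej.jep] — σ1 onset /j/, coda /j/ ok; σ2 onset /j/, coda /p/ ok → phonotactically legal
[tem.pam] — σ1 onset /t/, coda /m/ ok; σ2 onset /p/, coda /m/ ok → phonotactically legal
[nat] — σ1 onset /n/, coda /t/ ok → phonotactically legal
[ge] — σ1 onset /g/, coda /∅/ ok → phonotactically legal
[se] — σ1 onset /s/, coda /∅/ ok → phonotactically legal
Phonotactically legal: [jej.jep], [tem.pam], [nat], [ge], [se] → 5.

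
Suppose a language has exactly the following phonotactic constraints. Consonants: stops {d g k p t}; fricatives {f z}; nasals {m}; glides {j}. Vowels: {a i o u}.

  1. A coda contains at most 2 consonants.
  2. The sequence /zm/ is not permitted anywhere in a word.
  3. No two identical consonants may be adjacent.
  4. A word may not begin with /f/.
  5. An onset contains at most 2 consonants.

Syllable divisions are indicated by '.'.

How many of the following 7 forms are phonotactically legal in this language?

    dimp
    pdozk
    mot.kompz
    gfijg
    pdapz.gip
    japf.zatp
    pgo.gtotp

6

dimp — σ1 onset /d/, coda /mp/ (2C) ok → phonotactically legal
pdozk — σ1 onset /pd/ (2C), coda /zk/ (2C) ok → phonotactically legal
mot.kompz — violates constraint 1: syllable 2 coda /mpz/ has 3 consonants (> 2) → phonotactically illegal
gfijg — σ1 onset /gf/ (2C), coda /jg/ (2C) ok → phonotactically legal
pdapz.gip — σ1 onset /pd/ (2C), coda /pz/ (2C) ok; σ2 onset /g/, coda /p/ ok → phonotactically legal
japf.zatp — σ1 onset /j/, coda /pf/ (2C) ok; σ2 onset /z/, coda /tp/ (2C) ok → phonotactically legal
pgo.gtotp — σ1 onset /pg/ (2C), coda /∅/ ok; σ2 onset /gt/ (2C), coda /tp/ (2C) ok → phonotactically legal
Phonotactically legal: dimp, pdozk, gfijg, pdapz.gip, japf.zatp, pgo.gtotp → 6.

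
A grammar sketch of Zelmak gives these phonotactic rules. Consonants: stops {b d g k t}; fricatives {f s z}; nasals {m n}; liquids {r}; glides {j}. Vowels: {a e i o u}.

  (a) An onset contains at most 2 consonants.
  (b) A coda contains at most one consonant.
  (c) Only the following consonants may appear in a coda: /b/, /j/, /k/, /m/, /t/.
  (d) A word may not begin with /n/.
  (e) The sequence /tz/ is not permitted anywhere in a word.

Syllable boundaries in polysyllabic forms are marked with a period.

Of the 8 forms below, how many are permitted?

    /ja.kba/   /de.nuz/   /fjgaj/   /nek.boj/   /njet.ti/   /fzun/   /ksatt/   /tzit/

/ja.kba/ — σ1 onset /j/, coda /∅/ ok; σ2 onset /kb/ (2C), coda /∅/ ok → permitted
/de.nuz/ — violates constraint (c): syllable 2 coda contains /z/, which is not a licensed coda consonant → not permitted
/fjgaj/ — violates constraint (a): syllable 1 onset /fjg/ has 3 consonants (> 2) → not permitted
/nek.boj/ — violates constraint (d): word begins with /n/ → not permitted
/njet.ti/ — violates constraint (d): word begins with /n/ → not permitted
/fzun/ — violates constraint (c): syllable 1 coda contains /n/, which is not a licensed coda consonant → not permitted
/ksatt/ — violates constraint (b): syllable 1 coda /tt/ has 2 consonants (> 1) → not permitted
/tzit/ — violates constraint (e): contains banned sequence /tz/ → not permitted
Permitted: /ja.kba/ → 1.

1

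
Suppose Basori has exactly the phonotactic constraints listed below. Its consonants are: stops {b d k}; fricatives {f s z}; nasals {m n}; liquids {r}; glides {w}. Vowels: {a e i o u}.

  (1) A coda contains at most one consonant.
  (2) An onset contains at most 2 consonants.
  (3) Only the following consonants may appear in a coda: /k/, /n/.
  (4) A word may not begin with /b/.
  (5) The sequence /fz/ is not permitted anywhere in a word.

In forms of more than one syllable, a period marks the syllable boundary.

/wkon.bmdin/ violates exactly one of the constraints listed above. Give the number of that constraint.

2

/wkon.bmdin/: syllable 2 onset /bmd/ has 3 consonants (> 2).
This is a violation of constraint 2: "An onset contains at most 2 consonants."
The remaining constraints (1, 3, 4, 5) are satisfied.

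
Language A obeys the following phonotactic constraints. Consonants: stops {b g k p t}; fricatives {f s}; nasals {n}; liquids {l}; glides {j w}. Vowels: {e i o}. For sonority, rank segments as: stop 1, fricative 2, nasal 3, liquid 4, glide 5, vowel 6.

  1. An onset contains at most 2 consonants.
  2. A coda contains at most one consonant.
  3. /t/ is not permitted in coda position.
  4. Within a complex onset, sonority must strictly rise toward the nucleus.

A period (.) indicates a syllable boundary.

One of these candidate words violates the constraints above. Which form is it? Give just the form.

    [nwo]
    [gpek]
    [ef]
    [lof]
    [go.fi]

[gpek]

[nwo] — σ1 onset /nw/ (3→5 rises), coda /∅/ ok → licit
[gpek] — violates constraint 4: syllable 1 onset /gp/: /g/ (stop, 1) → /p/ (stop, 1) does not rise → illicit
[ef] — σ1 onset /∅/, coda /f/ ok → licit
[lof] — σ1 onset /l/, coda /f/ ok → licit
[go.fi] — σ1 onset /g/, coda /∅/ ok; σ2 onset /f/, coda /∅/ ok → licit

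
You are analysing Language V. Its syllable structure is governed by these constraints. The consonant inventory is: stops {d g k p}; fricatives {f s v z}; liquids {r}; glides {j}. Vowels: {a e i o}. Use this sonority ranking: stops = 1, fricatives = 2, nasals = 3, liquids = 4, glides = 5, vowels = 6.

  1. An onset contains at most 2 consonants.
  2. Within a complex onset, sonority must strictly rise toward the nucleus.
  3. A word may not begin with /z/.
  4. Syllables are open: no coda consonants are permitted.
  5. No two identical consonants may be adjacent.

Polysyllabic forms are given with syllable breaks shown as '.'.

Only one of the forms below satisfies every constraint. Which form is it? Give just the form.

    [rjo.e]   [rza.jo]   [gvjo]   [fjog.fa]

[rjo.e] — σ1 onset /rj/ (4→5 rises), coda /∅/ ok; σ2 onset /∅/, coda /∅/ ok → permitted
[rza.jo] — violates constraint 2: syllable 1 onset /rz/: /r/ (liquid, 4) → /z/ (fricative, 2) does not rise → not permitted
[gvjo] — violates constraint 1: syllable 1 onset /gvj/ has 3 consonants (> 2) → not permitted
[fjog.fa] — violates constraint 4: syllable 1 coda /g/ has 1 consonant (> 0) → not permitted

[rjo.e]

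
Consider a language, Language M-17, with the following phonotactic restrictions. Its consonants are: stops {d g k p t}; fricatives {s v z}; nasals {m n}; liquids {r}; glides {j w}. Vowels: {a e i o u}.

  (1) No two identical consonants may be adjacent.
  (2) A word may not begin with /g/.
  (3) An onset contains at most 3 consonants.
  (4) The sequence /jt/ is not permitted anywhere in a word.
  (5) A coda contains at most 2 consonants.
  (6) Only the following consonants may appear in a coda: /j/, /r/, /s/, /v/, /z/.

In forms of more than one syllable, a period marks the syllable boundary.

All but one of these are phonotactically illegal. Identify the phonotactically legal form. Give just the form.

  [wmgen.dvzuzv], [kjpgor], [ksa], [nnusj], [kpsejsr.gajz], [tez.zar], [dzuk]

[ksa]

[wmgen.dvzuzv] — violates constraint 6: syllable 1 coda contains /n/, which is not a licensed coda consonant → phonotactically illegal
[kjpgor] — violates constraint 3: syllable 1 onset /kjpg/ has 4 consonants (> 3) → phonotactically illegal
[ksa] — σ1 onset /ks/ (2C), coda /∅/ ok → phonotactically legal
[nnusj] — violates constraint 1: adjacent identical consonants /nn/ → phonotactically illegal
[kpsejsr.gajz] — violates constraint 5: syllable 1 coda /jsr/ has 3 consonants (> 2) → phonotactically illegal
[tez.zar] — violates constraint 1: adjacent identical consonants /zz/ → phonotactically illegal
[dzuk] — violates constraint 6: syllable 1 coda contains /k/, which is not a licensed coda consonant → phonotactically illegal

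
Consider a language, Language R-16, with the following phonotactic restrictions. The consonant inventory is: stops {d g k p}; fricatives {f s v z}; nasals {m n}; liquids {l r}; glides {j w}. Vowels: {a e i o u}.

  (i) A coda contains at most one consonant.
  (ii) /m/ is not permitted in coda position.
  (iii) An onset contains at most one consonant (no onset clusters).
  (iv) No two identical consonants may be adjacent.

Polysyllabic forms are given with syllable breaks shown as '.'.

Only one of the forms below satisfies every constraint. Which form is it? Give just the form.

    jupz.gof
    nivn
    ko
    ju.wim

jupz.gof — violates constraint (i): syllable 1 coda /pz/ has 2 consonants (> 1) → ill-formed
nivn — violates constraint (i): syllable 1 coda /vn/ has 2 consonants (> 1) → ill-formed
ko — σ1 onset /k/, coda /∅/ ok → well-formed
ju.wim — violates constraint (ii): syllable 2 coda contains /m/ → ill-formed

ko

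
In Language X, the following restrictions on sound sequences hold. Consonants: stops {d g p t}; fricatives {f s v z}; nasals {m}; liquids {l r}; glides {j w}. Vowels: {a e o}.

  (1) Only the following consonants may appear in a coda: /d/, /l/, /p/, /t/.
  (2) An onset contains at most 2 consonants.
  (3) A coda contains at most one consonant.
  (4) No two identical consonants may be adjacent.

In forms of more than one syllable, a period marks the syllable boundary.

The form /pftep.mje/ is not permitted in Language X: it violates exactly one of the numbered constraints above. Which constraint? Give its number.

/pftep.mje/: syllable 1 onset /pft/ has 3 consonants (> 2).
This is a violation of constraint 2: "An onset contains at most 2 consonants."
The remaining constraints (1, 3, 4) are satisfied.

2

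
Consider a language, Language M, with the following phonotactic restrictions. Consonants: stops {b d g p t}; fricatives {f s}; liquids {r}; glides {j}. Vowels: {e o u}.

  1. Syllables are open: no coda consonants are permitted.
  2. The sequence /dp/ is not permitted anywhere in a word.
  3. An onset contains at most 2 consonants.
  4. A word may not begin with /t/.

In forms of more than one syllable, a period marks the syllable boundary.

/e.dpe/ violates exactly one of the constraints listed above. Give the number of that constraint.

2

/e.dpe/: contains banned sequence /dp/.
This is a violation of constraint 2: "The sequence /dp/ is not permitted anywhere in a word."
The remaining constraints (1, 3, 4) are satisfied.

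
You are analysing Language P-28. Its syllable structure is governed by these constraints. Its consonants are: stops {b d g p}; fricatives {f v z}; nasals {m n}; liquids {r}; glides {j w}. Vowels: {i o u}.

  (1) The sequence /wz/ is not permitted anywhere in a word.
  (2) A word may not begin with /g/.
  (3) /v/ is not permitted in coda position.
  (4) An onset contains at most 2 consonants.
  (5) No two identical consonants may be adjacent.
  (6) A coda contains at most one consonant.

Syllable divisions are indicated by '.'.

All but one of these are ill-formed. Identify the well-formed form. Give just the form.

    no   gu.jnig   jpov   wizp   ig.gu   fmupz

no

no — σ1 onset /n/, coda /∅/ ok → well-formed
gu.jnig — violates constraint 2: word begins with /g/ → ill-formed
jpov — violates constraint 3: syllable 1 coda contains /v/ → ill-formed
wizp — violates constraint 6: syllable 1 coda /zp/ has 2 consonants (> 1) → ill-formed
ig.gu — violates constraint 5: adjacent identical consonants /gg/ → ill-formed
fmupz — violates constraint 6: syllable 1 coda /pz/ has 2 consonants (> 1) → ill-formed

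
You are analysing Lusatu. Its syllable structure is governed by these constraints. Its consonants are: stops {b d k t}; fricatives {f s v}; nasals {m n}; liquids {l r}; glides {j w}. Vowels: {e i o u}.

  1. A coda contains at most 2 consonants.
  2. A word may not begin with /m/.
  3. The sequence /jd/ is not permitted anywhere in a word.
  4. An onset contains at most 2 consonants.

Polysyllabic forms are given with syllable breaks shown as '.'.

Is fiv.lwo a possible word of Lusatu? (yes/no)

yes

fiv.lwo — σ1 onset /f/, coda /v/ ok; σ2 onset /lw/ (2C), coda /∅/ ok → permitted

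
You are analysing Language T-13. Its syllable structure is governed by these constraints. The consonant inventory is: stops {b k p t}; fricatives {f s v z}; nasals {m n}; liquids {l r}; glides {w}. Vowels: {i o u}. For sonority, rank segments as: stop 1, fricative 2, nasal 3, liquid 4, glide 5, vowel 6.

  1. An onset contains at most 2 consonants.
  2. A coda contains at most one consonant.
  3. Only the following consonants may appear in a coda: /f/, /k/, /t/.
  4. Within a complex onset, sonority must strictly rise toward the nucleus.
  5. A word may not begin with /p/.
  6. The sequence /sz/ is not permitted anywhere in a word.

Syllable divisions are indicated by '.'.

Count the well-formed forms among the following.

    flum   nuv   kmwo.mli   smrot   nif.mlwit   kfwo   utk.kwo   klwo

flum — violates constraint 3: syllable 1 coda contains /m/, which is not a licensed coda consonant → ill-formed
nuv — violates constraint 3: syllable 1 coda contains /v/, which is not a licensed coda consonant → ill-formed
kmwo.mli — violates constraint 1: syllable 1 onset /kmw/ has 3 consonants (> 2) → ill-formed
smrot — violates constraint 1: syllable 1 onset /smr/ has 3 consonants (> 2) → ill-formed
nif.mlwit — violates constraint 1: syllable 2 onset /mlw/ has 3 consonants (> 2) → ill-formed
kfwo — violates constraint 1: syllable 1 onset /kfw/ has 3 consonants (> 2) → ill-formed
utk.kwo — violates constraint 2: syllable 1 coda /tk/ has 2 consonants (> 1) → ill-formed
klwo — violates constraint 1: syllable 1 onset /klw/ has 3 consonants (> 2) → ill-formed
No form is well-formed → 0.

0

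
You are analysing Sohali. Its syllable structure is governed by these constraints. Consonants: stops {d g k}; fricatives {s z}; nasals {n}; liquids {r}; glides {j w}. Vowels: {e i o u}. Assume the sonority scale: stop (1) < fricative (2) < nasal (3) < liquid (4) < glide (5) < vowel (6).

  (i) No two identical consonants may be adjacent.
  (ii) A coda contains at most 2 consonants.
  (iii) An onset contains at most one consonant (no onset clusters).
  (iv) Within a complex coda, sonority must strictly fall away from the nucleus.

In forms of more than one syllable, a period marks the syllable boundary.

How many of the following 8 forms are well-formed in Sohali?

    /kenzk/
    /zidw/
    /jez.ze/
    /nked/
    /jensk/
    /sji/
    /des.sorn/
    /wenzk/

0

/kenzk/ — violates constraint (ii): syllable 1 coda /nzk/ has 3 consonants (> 2) → ill-formed
/zidw/ — violates constraint (iv): syllable 1 coda /dw/: /d/ (stop, 1) → /w/ (glide, 5) does not fall → ill-formed
/jez.ze/ — violates constraint (i): adjacent identical consonants /zz/ → ill-formed
/nked/ — violates constraint (iii): syllable 1 onset /nk/ has 2 consonants (> 1) → ill-formed
/jensk/ — violates constraint (ii): syllable 1 coda /nsk/ has 3 consonants (> 2) → ill-formed
/sji/ — violates constraint (iii): syllable 1 onset /sj/ has 2 consonants (> 1) → ill-formed
/des.sorn/ — violates constraint (i): adjacent identical consonants /ss/ → ill-formed
/wenzk/ — violates constraint (ii): syllable 1 coda /nzk/ has 3 consonants (> 2) → ill-formed
No form is well-formed → 0.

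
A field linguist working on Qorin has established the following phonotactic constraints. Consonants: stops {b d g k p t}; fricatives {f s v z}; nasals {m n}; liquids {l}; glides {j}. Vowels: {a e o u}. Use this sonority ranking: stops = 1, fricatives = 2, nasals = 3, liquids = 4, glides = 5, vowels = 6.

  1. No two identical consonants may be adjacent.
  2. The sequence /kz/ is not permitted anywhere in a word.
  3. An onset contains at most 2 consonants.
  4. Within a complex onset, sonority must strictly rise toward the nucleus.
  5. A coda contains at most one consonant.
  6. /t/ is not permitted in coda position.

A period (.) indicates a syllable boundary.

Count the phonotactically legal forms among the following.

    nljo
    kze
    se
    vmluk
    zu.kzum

nljo — violates constraint 3: syllable 1 onset /nlj/ has 3 consonants (> 2) → phonotactically illegal
kze — violates constraint 2: contains banned sequence /kz/ → phonotactically illegal
se — σ1 onset /s/, coda /∅/ ok → phonotactically legal
vmluk — violates constraint 3: syllable 1 onset /vml/ has 3 consonants (> 2) → phonotactically illegal
zu.kzum — violates constraint 2: contains banned sequence /kz/ → phonotactically illegal
Phonotactically legal: se → 1.

1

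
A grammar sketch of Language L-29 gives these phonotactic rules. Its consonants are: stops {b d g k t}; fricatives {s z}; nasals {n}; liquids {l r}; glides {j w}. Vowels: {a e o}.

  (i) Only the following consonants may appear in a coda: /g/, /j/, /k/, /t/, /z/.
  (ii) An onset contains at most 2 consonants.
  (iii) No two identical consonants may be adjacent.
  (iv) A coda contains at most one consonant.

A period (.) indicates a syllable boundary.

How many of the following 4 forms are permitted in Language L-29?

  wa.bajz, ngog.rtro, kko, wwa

0

wa.bajz — violates constraint (iv): syllable 2 coda /jz/ has 2 consonants (> 1) → not permitted
ngog.rtro — violates constraint (ii): syllable 2 onset /rtr/ has 3 consonants (> 2) → not permitted
kko — violates constraint (iii): adjacent identical consonants /kk/ → not permitted
wwa — violates constraint (iii): adjacent identical consonants /ww/ → not permitted
No form is permitted → 0.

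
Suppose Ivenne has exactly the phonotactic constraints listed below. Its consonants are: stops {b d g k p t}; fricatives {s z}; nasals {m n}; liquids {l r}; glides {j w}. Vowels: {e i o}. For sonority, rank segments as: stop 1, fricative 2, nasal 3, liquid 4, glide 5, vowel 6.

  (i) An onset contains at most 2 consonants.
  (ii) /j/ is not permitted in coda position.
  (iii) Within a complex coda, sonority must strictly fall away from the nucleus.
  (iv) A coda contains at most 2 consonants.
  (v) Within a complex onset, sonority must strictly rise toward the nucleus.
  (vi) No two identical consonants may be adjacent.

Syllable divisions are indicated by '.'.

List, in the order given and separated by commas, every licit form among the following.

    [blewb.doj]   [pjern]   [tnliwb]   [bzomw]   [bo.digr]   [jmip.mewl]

[pjern]

[blewb.doj] — violates constraint (ii): syllable 2 coda contains /j/ → illicit
[pjern] — σ1 onset /pj/ (1→5 rises), coda /rn/ (4→3 falls) ok → licit
[tnliwb] — violates constraint (i): syllable 1 onset /tnl/ has 3 consonants (> 2) → illicit
[bzomw] — violates constraint (iii): syllable 1 coda /mw/: /m/ (nasal, 3) → /w/ (glide, 5) does not fall → illicit
[bo.digr] — violates constraint (iii): syllable 2 coda /gr/: /g/ (stop, 1) → /r/ (liquid, 4) does not fall → illicit
[jmip.mewl] — violates constraint (v): syllable 1 onset /jm/: /j/ (glide, 5) → /m/ (nasal, 3) does not rise → illicit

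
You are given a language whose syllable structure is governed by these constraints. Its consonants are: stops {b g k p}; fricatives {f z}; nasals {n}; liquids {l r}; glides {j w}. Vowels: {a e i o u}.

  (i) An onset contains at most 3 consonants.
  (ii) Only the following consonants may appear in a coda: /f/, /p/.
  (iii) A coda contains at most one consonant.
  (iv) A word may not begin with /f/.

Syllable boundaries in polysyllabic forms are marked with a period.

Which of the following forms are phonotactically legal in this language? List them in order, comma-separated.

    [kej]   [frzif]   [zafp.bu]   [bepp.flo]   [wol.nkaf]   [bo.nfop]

[kej] — violates constraint (ii): syllable 1 coda contains /j/, which is not a licensed coda consonant → phonotactically illegal
[frzif] — violates constraint (iv): word begins with /f/ → phonotactically illegal
[zafp.bu] — violates constraint (iii): syllable 1 coda /fp/ has 2 consonants (> 1) → phonotactically illegal
[bepp.flo] — violates constraint (iii): syllable 1 coda /pp/ has 2 consonants (> 1) → phonotactically illegal
[wol.nkaf] — violates constraint (ii): syllable 1 coda contains /l/, which is not a licensed coda consonant → phonotactically illegal
[bo.nfop] — σ1 onset /b/, coda /∅/ ok; σ2 onset /nf/ (2C), coda /p/ ok → phonotactically legal

[bo.nfop]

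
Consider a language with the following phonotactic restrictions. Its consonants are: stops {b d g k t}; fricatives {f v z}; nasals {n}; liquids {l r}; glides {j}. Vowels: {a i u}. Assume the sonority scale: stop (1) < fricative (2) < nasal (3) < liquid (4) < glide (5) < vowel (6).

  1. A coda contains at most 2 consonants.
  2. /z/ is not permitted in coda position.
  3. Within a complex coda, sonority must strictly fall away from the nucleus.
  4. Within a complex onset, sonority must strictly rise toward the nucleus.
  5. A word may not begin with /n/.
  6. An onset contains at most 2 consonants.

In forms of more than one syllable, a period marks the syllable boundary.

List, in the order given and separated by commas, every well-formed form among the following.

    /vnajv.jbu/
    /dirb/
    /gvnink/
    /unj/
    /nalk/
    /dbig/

/dirb/

/vnajv.jbu/ — violates constraint 4: syllable 2 onset /jb/: /j/ (glide, 5) → /b/ (stop, 1) does not rise → ill-formed
/dirb/ — σ1 onset /d/, coda /rb/ (4→1 falls) ok → well-formed
/gvnink/ — violates constraint 6: syllable 1 onset /gvn/ has 3 consonants (> 2) → ill-formed
/unj/ — violates constraint 3: syllable 1 coda /nj/: /n/ (nasal, 3) → /j/ (glide, 5) does not fall → ill-formed
/nalk/ — violates constraint 5: word begins with /n/ → ill-formed
/dbig/ — violates constraint 4: syllable 1 onset /db/: /d/ (stop, 1) → /b/ (stop, 1) does not rise → ill-formed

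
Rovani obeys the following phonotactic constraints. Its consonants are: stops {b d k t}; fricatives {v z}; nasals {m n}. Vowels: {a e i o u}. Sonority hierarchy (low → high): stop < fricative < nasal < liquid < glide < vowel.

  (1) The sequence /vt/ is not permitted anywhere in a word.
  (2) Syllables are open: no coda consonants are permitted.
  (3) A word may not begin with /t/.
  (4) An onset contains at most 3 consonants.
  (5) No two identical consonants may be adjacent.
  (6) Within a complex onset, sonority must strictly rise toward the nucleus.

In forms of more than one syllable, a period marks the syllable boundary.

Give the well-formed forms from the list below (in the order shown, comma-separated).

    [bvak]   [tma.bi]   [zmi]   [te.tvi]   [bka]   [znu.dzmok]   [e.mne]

[bvak] — violates constraint 2: syllable 1 coda /k/ has 1 consonant (> 0) → ill-formed
[tma.bi] — violates constraint 3: word begins with /t/ → ill-formed
[zmi] — σ1 onset /zm/ (2→3 rises), coda /∅/ ok → well-formed
[te.tvi] — violates constraint 3: word begins with /t/ → ill-formed
[bka] — violates constraint 6: syllable 1 onset /bk/: /b/ (stop, 1) → /k/ (stop, 1) does not rise → ill-formed
[znu.dzmok] — violates constraint 2: syllable 2 coda /k/ has 1 consonant (> 0) → ill-formed
[e.mne] — violates constraint 6: syllable 2 onset /mn/: /m/ (nasal, 3) → /n/ (nasal, 3) does not rise → ill-formed

[zmi]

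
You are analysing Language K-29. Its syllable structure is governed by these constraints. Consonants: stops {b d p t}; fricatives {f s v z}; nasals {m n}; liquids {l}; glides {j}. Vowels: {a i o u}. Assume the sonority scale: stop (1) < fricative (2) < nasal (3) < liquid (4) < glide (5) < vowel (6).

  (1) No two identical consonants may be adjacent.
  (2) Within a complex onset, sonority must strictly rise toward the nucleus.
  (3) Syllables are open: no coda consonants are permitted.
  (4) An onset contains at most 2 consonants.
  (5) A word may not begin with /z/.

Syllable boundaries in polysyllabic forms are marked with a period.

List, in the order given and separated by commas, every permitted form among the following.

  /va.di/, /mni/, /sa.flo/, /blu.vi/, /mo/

/va.di/, /sa.flo/, /blu.vi/, /mo/

/va.di/ — σ1 onset /v/, coda /∅/ ok; σ2 onset /d/, coda /∅/ ok → permitted
/mni/ — violates constraint 2: syllable 1 onset /mn/: /m/ (nasal, 3) → /n/ (nasal, 3) does not rise → not permitted
/sa.flo/ — σ1 onset /s/, coda /∅/ ok; σ2 onset /fl/ (2→4 rises), coda /∅/ ok → permitted
/blu.vi/ — σ1 onset /bl/ (1→4 rises), coda /∅/ ok; σ2 onset /v/, coda /∅/ ok → permitted
/mo/ — σ1 onset /m/, coda /∅/ ok → permitted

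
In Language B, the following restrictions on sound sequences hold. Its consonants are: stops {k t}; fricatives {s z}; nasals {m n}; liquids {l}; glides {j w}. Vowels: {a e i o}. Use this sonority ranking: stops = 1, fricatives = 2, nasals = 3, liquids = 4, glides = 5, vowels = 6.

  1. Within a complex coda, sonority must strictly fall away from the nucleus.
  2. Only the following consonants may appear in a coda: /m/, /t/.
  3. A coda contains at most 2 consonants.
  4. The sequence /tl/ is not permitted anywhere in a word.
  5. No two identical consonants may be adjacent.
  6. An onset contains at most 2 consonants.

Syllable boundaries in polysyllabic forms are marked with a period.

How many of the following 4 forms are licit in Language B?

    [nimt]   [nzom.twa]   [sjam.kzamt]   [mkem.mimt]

[nimt] — σ1 onset /n/, coda /mt/ (3→1 falls) ok → licit
[nzom.twa] — σ1 onset /nz/ (2C), coda /m/ ok; σ2 onset /tw/ (2C), coda /∅/ ok → licit
[sjam.kzamt] — σ1 onset /sj/ (2C), coda /m/ ok; σ2 onset /kz/ (2C), coda /mt/ (3→1 falls) ok → licit
[mkem.mimt] — violates constraint 5: adjacent identical consonants /mm/ → illicit
Licit: [nimt], [nzom.twa], [sjam.kzamt] → 3.

3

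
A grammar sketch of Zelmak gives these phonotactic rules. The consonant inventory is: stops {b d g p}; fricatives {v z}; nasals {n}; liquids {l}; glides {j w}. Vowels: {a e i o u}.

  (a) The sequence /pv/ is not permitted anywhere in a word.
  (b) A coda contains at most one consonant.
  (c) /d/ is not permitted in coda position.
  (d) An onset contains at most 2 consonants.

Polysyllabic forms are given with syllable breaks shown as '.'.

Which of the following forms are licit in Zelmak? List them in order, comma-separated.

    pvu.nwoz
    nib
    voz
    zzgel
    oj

nib, voz, oj

pvu.nwoz — violates constraint (a): contains banned sequence /pv/ → illicit
nib — σ1 onset /n/, coda /b/ ok → licit
voz — σ1 onset /v/, coda /z/ ok → licit
zzgel — violates constraint (d): syllable 1 onset /zzg/ has 3 consonants (> 2) → illicit
oj — σ1 onset /∅/, coda /j/ ok → licit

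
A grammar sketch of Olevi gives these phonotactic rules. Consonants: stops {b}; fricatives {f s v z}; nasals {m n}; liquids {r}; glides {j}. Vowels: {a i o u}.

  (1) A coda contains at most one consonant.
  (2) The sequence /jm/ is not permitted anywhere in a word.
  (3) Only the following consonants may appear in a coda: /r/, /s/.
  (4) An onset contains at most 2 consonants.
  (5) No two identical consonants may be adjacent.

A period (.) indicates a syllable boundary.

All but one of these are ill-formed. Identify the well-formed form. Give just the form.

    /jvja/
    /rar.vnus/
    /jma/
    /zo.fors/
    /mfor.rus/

/jvja/ — violates constraint 4: syllable 1 onset /jvj/ has 3 consonants (> 2) → ill-formed
/rar.vnus/ — σ1 onset /r/, coda /r/ ok; σ2 onset /vn/ (2C), coda /s/ ok → well-formed
/jma/ — violates constraint 2: contains banned sequence /jm/ → ill-formed
/zo.fors/ — violates constraint 1: syllable 2 coda /rs/ has 2 consonants (> 1) → ill-formed
/mfor.rus/ — violates constraint 5: adjacent identical consonants /rr/ → ill-formed

/rar.vnus/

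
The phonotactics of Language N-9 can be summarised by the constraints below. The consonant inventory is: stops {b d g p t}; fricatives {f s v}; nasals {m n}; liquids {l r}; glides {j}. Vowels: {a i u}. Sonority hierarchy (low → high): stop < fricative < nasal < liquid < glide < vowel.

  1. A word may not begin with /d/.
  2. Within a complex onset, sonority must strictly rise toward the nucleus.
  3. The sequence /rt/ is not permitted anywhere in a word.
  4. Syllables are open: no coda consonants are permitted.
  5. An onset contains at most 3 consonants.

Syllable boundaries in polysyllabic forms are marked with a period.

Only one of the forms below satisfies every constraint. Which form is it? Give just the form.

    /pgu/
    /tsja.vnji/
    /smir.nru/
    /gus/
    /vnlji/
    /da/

/pgu/ — violates constraint 2: syllable 1 onset /pg/: /p/ (stop, 1) → /g/ (stop, 1) does not rise → not permitted
/tsja.vnji/ — σ1 onset /tsj/ (1→2→5 rises), coda /∅/ ok; σ2 onset /vnj/ (2→3→5 rises), coda /∅/ ok → permitted
/smir.nru/ — violates constraint 4: syllable 1 coda /r/ has 1 consonant (> 0) → not permitted
/gus/ — violates constraint 4: syllable 1 coda /s/ has 1 consonant (> 0) → not permitted
/vnlji/ — violates constraint 5: syllable 1 onset /vnlj/ has 4 consonants (> 3) → not permitted
/da/ — violates constraint 1: word begins with /d/ → not permitted

/tsja.vnji/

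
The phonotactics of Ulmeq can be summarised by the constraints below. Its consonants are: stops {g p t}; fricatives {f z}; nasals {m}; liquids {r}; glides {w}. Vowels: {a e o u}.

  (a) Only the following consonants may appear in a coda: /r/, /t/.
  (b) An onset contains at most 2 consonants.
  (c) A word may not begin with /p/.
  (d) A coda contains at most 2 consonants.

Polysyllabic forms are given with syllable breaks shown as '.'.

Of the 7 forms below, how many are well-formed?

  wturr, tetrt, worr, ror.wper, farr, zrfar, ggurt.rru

5

wturr — σ1 onset /wt/ (2C), coda /rr/ (2C) ok → well-formed
tetrt — violates constraint (d): syllable 1 coda /trt/ has 3 consonants (> 2) → ill-formed
worr — σ1 onset /w/, coda /rr/ (2C) ok → well-formed
ror.wper — σ1 onset /r/, coda /r/ ok; σ2 onset /wp/ (2C), coda /r/ ok → well-formed
farr — σ1 onset /f/, coda /rr/ (2C) ok → well-formed
zrfar — violates constraint (b): syllable 1 onset /zrf/ has 3 consonants (> 2) → ill-formed
ggurt.rru — σ1 onset /gg/ (2C), coda /rt/ (2C) ok; σ2 onset /rr/ (2C), coda /∅/ ok → well-formed
Well-formed: wturr, worr, ror.wper, farr, ggurt.rru → 5.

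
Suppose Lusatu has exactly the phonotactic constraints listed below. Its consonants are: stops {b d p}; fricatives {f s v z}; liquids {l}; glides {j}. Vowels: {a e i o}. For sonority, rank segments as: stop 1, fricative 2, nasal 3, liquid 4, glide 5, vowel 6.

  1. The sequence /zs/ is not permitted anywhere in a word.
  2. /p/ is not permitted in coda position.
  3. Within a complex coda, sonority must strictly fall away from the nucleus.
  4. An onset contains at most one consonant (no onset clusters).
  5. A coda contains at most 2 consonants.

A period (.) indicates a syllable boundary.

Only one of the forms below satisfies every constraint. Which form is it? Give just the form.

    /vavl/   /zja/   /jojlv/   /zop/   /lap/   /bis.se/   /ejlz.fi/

/vavl/ — violates constraint 3: syllable 1 coda /vl/: /v/ (fricative, 2) → /l/ (liquid, 4) does not fall → phonotactically illegal
/zja/ — violates constraint 4: syllable 1 onset /zj/ has 2 consonants (> 1) → phonotactically illegal
/jojlv/ — violates constraint 5: syllable 1 coda /jlv/ has 3 consonants (> 2) → phonotactically illegal
/zop/ — violates constraint 2: syllable 1 coda contains /p/ → phonotactically illegal
/lap/ — violates constraint 2: syllable 1 coda contains /p/ → phonotactically illegal
/bis.se/ — σ1 onset /b/, coda /s/ ok; σ2 onset /s/, coda /∅/ ok → phonotactically legal
/ejlz.fi/ — violates constraint 5: syllable 1 coda /jlz/ has 3 consonants (> 2) → phonotactically illegal

/bis.se/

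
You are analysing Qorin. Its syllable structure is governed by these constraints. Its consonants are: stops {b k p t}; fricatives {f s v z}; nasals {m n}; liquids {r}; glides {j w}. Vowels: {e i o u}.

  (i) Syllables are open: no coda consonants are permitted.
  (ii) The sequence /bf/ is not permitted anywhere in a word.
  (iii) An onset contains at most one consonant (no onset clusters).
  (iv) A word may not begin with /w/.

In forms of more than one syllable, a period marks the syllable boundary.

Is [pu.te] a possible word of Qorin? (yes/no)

[pu.te] — σ1 onset /p/, coda /∅/ ok; σ2 onset /t/, coda /∅/ ok → permitted

yes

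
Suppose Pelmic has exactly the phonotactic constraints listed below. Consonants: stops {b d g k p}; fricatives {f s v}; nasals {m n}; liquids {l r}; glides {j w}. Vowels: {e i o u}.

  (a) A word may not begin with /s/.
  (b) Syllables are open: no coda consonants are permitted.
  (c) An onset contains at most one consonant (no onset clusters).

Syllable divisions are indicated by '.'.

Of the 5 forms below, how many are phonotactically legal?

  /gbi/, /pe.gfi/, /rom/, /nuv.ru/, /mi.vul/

0

/gbi/ — violates constraint (c): syllable 1 onset /gb/ has 2 consonants (> 1) → phonotactically illegal
/pe.gfi/ — violates constraint (c): syllable 2 onset /gf/ has 2 consonants (> 1) → phonotactically illegal
/rom/ — violates constraint (b): syllable 1 coda /m/ has 1 consonant (> 0) → phonotactically illegal
/nuv.ru/ — violates constraint (b): syllable 1 coda /v/ has 1 consonant (> 0) → phonotactically illegal
/mi.vul/ — violates constraint (b): syllable 2 coda /l/ has 1 consonant (> 0) → phonotactically illegal
No form is phonotactically legal → 0.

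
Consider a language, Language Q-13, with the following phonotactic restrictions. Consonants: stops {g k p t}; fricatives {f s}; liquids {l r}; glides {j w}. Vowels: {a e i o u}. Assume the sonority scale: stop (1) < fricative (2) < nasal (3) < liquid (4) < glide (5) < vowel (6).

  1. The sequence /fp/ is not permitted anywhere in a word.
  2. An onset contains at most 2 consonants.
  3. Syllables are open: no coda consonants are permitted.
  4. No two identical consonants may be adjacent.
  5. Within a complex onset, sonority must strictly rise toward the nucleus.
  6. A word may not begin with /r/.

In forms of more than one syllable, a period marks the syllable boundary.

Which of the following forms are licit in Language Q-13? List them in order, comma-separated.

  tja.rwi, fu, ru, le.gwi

tja.rwi, fu, le.gwi

tja.rwi — σ1 onset /tj/ (1→5 rises), coda /∅/ ok; σ2 onset /rw/ (4→5 rises), coda /∅/ ok → licit
fu — σ1 onset /f/, coda /∅/ ok → licit
ru — violates constraint 6: word begins with /r/ → illicit
le.gwi — σ1 onset /l/, coda /∅/ ok; σ2 onset /gw/ (1→5 rises), coda /∅/ ok → licit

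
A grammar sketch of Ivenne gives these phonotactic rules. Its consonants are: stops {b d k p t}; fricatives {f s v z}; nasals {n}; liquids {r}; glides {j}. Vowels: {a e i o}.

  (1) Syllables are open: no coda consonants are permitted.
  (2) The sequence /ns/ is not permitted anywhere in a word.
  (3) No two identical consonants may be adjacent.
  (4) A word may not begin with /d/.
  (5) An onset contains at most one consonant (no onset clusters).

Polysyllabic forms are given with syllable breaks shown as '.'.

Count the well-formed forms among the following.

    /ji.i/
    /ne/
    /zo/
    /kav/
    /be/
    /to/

/ji.i/ — σ1 onset /j/, coda /∅/ ok; σ2 onset /∅/, coda /∅/ ok → well-formed
/ne/ — σ1 onset /n/, coda /∅/ ok → well-formed
/zo/ — σ1 onset /z/, coda /∅/ ok → well-formed
/kav/ — violates constraint 1: syllable 1 coda /v/ has 1 consonant (> 0) → ill-formed
/be/ — σ1 onset /b/, coda /∅/ ok → well-formed
/to/ — σ1 onset /t/, coda /∅/ ok → well-formed
Well-formed: /ji.i/, /ne/, /zo/, /be/, /to/ → 5.

5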